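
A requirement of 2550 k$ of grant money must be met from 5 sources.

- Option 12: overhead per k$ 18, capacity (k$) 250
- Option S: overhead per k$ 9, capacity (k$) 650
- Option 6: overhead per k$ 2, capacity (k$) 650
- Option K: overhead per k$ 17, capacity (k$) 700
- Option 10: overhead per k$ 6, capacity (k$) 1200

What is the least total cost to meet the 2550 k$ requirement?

15200

Fill from the cheapest source first.
Option 6 at 2: take all 650 k$ ; 1900 still needed.
Option 10 (6): use full 1200 ; 700 k$ to go.
Option S at 9: take all 650 k$ ; 50 still needed.
Take 50 from Option K at 17 to finish.
Option 12: unused.
Cost = 650×2 + 1200×6 + 650×9 + 50×17 = 15200.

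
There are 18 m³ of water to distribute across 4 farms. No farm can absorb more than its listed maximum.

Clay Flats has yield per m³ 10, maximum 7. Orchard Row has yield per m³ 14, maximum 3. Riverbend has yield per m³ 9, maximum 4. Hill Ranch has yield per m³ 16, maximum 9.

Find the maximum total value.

Rank by yield per m³: Hill Ranch 16 > Orchard Row 14 > Clay Flats 10 > Riverbend 9.
Give Hill Ranch 9 to hit its cap of 9 ; 9 left.
Orchard Row: +3 to 3 (cap) ; 6 left.
Only 6 left; Clay Flats takes them to reach 6.
Total = 10×6 + 14×3 + 16×9 = 246.

246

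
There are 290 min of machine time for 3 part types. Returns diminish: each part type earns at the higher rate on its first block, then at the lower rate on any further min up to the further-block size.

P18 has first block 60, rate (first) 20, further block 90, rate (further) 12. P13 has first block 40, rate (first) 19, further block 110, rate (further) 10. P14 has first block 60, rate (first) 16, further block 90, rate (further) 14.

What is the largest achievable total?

4660

Rank every tier by rate: P18/tier1 20 > P13/tier1 19 > P14/tier1 16 > P14/tier2 14 > P18/tier2 12 > P13/tier2 10.
Fill P18 tier1 block (60 at 20) — 230 left.
P13/tier1 (19): +40 — 190 left.
Fill P14 tier1 block (60 at 16) — 130 left.
Fill P14 tier2 block (90 at 14) — 40 left.
40 remain; put them into P18 tier2 at 12.
Total = 20×60 + 19×40 + 16×60 + 14×90 + 12×40 = 4660.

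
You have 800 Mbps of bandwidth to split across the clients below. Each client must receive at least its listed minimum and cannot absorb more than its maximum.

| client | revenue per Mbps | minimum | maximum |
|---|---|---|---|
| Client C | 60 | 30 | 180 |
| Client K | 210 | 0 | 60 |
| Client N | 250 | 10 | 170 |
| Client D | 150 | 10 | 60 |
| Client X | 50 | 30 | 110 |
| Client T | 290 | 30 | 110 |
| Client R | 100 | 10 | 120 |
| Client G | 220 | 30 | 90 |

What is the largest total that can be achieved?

138900

Meeting every minimum uses 30+0+10+10+30+30+10+30 = 150 Mbps, leaving 650.
Highest revenue per Mbps first: Client T 290 > Client N 250 > Client G 220 > Client K 210 > Client D 150 > Client R 100 > Client C 60 > Client X 50.
Client T takes 80 more to reach its cap of 110 ; 570 left.
Client N: +160 to 170 (cap) ; 410 left.
Client G: +60 to 90 (cap) ; 350 left.
Give Client K 60 more to hit its cap of 60 ; 290 left.
Client D: +50 to 60 (cap) ; 240 left.
Client R takes 110 more to reach its cap of 120 ; 130 left.
Only 130 left; Client C takes them to reach 160.
Total = 60×160 + 210×60 + 250×170 + 150×60 + 50×30 + 290×110 + 100×120 + 220×90 = 138900.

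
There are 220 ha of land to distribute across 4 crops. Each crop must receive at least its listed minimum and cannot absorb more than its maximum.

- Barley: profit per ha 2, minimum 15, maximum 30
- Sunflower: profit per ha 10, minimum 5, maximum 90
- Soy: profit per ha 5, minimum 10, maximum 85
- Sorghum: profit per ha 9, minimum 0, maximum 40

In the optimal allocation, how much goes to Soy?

Meeting every minimum uses 15+5+10+0 = 30 ha, leaving 190.
Highest profit per ha first: Sunflower 10 > Sorghum 9 > Soy 5 > Barley 2.
Sunflower takes 85 more to reach its cap of 90 → 105 left.
Sorghum: +40 to 40 (cap) → 65 left.
Only 65 left; Soy takes them to reach 75.

75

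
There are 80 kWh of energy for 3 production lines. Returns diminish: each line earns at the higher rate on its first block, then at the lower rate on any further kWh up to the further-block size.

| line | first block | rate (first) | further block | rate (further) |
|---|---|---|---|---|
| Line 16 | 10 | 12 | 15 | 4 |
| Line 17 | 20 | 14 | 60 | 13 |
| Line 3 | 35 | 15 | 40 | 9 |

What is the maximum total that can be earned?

1130

Order all 6 blocks by rate: Line 3/tier1 15 > Line 17/tier1 14 > Line 17/tier2 13 > Line 16/tier1 12 > Line 3/tier2 9 > Line 16/tier2 4.
Fill Line 3 tier1 block (35 at 15) — 45 left.
Line 17/tier1 (14): +20 — 25 left.
Line 17/tier2: +25 of 60 at 13; pool empty.
Total = 15×35 + 14×20 + 13×25 = 1130.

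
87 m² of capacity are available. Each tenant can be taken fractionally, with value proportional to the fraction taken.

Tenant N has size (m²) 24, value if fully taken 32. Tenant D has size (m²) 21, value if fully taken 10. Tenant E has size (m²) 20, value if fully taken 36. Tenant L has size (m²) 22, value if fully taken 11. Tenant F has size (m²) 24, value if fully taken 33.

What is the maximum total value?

110.5

Sort by value density: Tenant E 36/20≈1.8, Tenant F 33/24≈1.38, Tenant N 32/24≈1.33, Tenant L 11/22≈0.5, Tenant D 10/21≈0.476.
All 20 m² of Tenant E fit (value 36) — 67 remain.
Take all of Tenant F (24 m², value 33) — 43 m² left.
All 24 m² of Tenant N fit (value 32) — 19 remain.
Fill the last 19 m² with part of Tenant L: 19/22 of it earns 9.5.
Total value = 110.5.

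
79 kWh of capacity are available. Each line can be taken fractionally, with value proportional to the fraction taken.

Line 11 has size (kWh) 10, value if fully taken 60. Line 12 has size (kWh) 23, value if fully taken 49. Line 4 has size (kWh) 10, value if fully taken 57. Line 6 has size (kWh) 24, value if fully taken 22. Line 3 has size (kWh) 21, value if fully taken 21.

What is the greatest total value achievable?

Rank by value-to-size ratio: Line 11 60/10≈6, Line 4 57/10≈5.7, Line 12 49/23≈2.13, Line 3 21/21≈1, Line 6 22/24≈0.917.
All 10 kWh of Line 11 fit (value 60) — 69 remain.
Take all of Line 4 (10 kWh, value 57) — 59 kWh left.
Line 12: take in full, 23 kWh for value 49 — 36 left.
All 21 kWh of Line 3 fit (value 21) — 15 remain.
Only 15 kWh remain; take 15/24 of Line 6 for value 22×15/24 = 13.75.
Total value = 200.75.

200.75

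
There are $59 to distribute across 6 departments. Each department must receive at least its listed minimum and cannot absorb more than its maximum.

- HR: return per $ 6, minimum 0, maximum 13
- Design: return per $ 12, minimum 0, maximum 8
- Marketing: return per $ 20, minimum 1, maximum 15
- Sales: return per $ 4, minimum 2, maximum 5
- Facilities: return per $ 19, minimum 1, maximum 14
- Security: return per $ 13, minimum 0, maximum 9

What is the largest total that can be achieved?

853

Meeting every minimum uses 0+0+1+2+1+0 = 4 $, leaving 55.
Order the departments by return per $: Marketing 20 > Facilities 19 > Security 13 > Design 12 > HR 6 > Sales 4.
Give Marketing 14 more to hit its cap of 15 → 41 left.
Facilities takes 13 more to reach its cap of 14 → 28 left.
Security: +9 to 9 (cap) → 19 left.
Design: +8 to 8 (cap) → 11 left.
Only 11 left; HR takes them to reach 11.
Total = 6×11 + 12×8 + 20×15 + 4×2 + 19×14 + 13×9 = 853.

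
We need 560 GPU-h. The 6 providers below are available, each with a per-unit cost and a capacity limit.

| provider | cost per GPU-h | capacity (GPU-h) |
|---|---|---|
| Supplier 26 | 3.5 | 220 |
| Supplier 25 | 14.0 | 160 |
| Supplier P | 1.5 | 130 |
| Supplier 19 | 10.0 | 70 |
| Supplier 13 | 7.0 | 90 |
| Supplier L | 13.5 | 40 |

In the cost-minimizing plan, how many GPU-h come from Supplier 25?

Use providers in increasing cost order.
Take 130 from Supplier P at 1.5 → need 430 more.
Take 220 from Supplier 26 at 3.5 → need 210 more.
Supplier 13 (7.0): use full 90 → 120 GPU-h to go.
Take 70 from Supplier 19 at 10.0 → need 50 more.
Supplier L (13.5): use full 40 → 10 GPU-h to go.
Take 10 from Supplier 25 at 14.0 to finish.

10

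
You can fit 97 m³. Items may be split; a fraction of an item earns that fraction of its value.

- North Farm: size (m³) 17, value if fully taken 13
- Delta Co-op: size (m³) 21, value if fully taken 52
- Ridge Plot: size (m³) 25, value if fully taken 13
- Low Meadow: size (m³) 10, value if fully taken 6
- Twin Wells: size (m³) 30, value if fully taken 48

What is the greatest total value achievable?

Sort by value density: Delta Co-op 52/21≈2.48, Twin Wells 48/30≈1.6, North Farm 13/17≈0.765, Low Meadow 6/10≈0.6, Ridge Plot 13/25≈0.52.
Take all of Delta Co-op (21 m³, value 52) — 76 m³ left.
Take all of Twin Wells (30 m³, value 48) — 46 m³ left.
Take all of North Farm (17 m³, value 13) — 29 m³ left.
Low Meadow: take in full, 10 m³ for value 6 — 19 left.
Only 19 m³ remain; take 19/25 of Ridge Plot for value 13×19/25 = 9.88.
Total value = 128.88.

128.88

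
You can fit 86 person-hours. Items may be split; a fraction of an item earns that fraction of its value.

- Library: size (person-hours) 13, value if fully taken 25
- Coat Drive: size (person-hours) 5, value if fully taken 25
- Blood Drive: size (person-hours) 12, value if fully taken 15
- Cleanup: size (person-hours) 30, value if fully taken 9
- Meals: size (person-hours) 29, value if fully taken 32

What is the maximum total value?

105.1

Sort by value density: Coat Drive 25/5≈5, Library 25/13≈1.92, Blood Drive 15/12≈1.25, Meals 32/29≈1.1, Cleanup 9/30≈0.3.
Coat Drive: take in full, 5 person-hours for value 25 → 81 left.
Take all of Library (13 person-hours, value 25) → 68 person-hours left.
All 12 person-hours of Blood Drive fit (value 15) → 56 remain.
All 29 person-hours of Meals fit (value 32) → 27 remain.
Only 27 person-hours remain; take 27/30 of Cleanup for value 9×27/30 = 8.1.
Total value = 105.1.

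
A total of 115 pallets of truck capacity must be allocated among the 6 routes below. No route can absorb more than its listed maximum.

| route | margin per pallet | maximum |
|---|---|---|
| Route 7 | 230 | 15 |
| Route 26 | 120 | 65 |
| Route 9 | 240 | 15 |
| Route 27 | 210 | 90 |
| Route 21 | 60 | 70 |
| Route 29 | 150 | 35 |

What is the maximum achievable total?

24900

Order the routes by margin per pallet: Route 9 240 > Route 7 230 > Route 27 210 > Route 29 150 > Route 26 120 > Route 21 60.
Give Route 9 15 to hit its cap of 15 → 100 left.
Route 7 takes 15 to reach its cap of 15 → 85 left.
Route 27 has room for 90 but only 85 remain, so it gets 85.
Total = 230×15 + 240×15 + 210×85 = 24900.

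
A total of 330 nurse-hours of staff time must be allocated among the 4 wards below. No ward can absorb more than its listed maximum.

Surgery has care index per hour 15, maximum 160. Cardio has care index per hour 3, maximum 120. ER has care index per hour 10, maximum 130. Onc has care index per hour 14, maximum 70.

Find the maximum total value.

4380

Highest care index per hour first: Surgery 15 > Onc 14 > ER 10 > Cardio 3.
Surgery takes 160 to reach its cap of 160 → 170 left.
Onc: +70 to 70 (cap) → 100 left.
Only 100 left; ER takes them to reach 100.
Total = 15×160 + 10×100 + 14×70 = 4380.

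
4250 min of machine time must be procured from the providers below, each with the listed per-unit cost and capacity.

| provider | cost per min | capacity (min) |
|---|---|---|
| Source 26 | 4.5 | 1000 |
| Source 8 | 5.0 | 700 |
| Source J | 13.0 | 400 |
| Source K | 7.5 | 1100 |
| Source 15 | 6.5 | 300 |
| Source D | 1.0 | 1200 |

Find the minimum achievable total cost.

19025

Cheapest first:
Source D at 1.0: take all 1200 min ; 3050 still needed.
Source 26 at 4.5: take all 1000 min ; 2050 still needed.
Take 700 from Source 8 at 5.0 ; need 1350 more.
Source 15 at 6.5: take all 300 min ; 1050 still needed.
Take 1050 from Source K at 7.5 to finish.
Source J: unused.
Cost = 1200×1.0 + 1000×4.5 + 700×5.0 + 300×6.5 + 1050×7.5 = 19025.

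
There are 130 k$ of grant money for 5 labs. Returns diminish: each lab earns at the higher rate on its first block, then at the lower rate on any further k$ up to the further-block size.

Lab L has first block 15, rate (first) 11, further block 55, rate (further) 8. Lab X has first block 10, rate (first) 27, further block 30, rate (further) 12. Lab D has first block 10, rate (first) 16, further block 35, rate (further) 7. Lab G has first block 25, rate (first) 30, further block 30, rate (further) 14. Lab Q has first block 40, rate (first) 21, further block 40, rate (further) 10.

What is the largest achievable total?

2620

Order all 10 blocks by rate: Lab G/tier1 30 > Lab X/tier1 27 > Lab Q/tier1 21 > Lab D/tier1 16 > Lab G/tier2 14 > Lab X/tier2 12 > Lab L/tier1 11 > Lab Q/tier2 10 > Lab L/tier2 8 > Lab D/tier2 7.
Lab G/tier1 (30): +25 → 105 left.
Lab X tier1 at 27: fill all 10 → 95 left.
Lab Q/tier1 (21): +40 → 55 left.
Lab D/tier1 (16): +10 → 45 left.
Lab G/tier2 (14): +30 → 15 left.
Lab X/tier2: +15 of 30 at 12; pool empty.
Total = 30×25 + 27×10 + 21×40 + 16×10 + 14×30 + 12×15 = 2620.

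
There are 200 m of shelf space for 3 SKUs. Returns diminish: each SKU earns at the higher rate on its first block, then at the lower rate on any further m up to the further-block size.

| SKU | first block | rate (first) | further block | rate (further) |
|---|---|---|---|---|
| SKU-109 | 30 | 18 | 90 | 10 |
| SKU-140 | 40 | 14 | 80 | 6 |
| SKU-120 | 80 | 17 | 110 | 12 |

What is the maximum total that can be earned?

3060

Treat each block as its own option and order by rate: SKU-109/tier1 18 > SKU-120/tier1 17 > SKU-140/tier1 14 > SKU-120/tier2 12 > SKU-109/tier2 10 > SKU-140/tier2 6.
SKU-109 tier1 at 18: fill all 30 — 170 left.
Fill SKU-120 tier1 block (80 at 17) — 90 left.
SKU-140 tier1 at 14: fill all 40 — 50 left.
SKU-120/tier2: +50 of 110 at 12; pool empty.
Total = 18×30 + 17×80 + 14×40 + 12×50 = 3060.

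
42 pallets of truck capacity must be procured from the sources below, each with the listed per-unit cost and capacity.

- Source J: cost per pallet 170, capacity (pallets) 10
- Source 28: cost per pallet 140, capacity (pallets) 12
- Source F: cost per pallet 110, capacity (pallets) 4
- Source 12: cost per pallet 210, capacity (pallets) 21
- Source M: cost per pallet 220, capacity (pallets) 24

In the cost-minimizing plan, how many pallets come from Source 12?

Fill from the cheapest source first.
Take 4 from Source F at 110 → need 38 more.
Take 12 from Source 28 at 140 → need 26 more.
Source J (170): use full 10 → 16 pallets to go.
Take 16 from Source 12 at 210 to finish.
Source M: unused.

16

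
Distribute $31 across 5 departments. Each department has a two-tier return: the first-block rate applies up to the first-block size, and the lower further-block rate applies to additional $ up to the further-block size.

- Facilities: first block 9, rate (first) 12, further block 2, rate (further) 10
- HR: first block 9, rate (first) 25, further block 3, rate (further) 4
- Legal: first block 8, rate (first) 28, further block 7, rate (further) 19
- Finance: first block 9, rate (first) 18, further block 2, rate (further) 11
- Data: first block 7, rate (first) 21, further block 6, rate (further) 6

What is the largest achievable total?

Rank every tier by rate: Legal/T1 28 > HR/T1 25 > Data/T1 21 > Legal/T2 19 > Finance/T1 18 > Facilities/T1 12 > Finance/T2 11 > Facilities/T2 10 > Data/T2 6 > HR/T2 4.
Fill Legal T1 block (8 at 28) — 23 left.
HR T1 at 25: fill all 9 — 14 left.
Fill Data T1 block (7 at 21) — 7 left.
Legal T2 at 19: fill all 7 — 0 left.
Total = 28×8 + 25×9 + 21×7 + 19×7 = 729.

729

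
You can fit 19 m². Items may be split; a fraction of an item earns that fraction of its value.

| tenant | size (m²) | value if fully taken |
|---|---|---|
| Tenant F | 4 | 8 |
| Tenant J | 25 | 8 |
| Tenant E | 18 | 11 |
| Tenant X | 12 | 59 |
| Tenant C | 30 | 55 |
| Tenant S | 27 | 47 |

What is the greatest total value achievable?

Best value per unit of size first: Tenant X 59/12≈4.92, Tenant F 8/4≈2, Tenant C 55/30≈1.83, Tenant S 47/27≈1.74, Tenant E 11/18≈0.611, Tenant J 8/25≈0.32.
Take all of Tenant X (12 m², value 59) → 7 m² left.
Take all of Tenant F (4 m², value 8) → 3 m² left.
Only 3 m² remain; take 3/30 of Tenant C for value 55×3/30 = 5.5.
Total value = 72.5.

72.5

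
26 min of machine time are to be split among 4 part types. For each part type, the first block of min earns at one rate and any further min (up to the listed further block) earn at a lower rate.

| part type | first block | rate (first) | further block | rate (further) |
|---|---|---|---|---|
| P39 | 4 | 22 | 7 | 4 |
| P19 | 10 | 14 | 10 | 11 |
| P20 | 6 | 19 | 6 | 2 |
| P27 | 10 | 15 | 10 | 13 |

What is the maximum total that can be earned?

436

Order all 8 blocks by rate: P39/T1 22 > P20/T1 19 > P27/T1 15 > P19/T1 14 > P27/T2 13 > P19/T2 11 > P39/T2 4 > P20/T2 2.
Fill P39 T1 block (4 at 22) → 22 left.
P20/T1 (19): +6 → 16 left.
P27 T1 at 15: fill all 10 → 6 left.
6 remain; put them into P19 T1 at 14.
Total = 22×4 + 19×6 + 15×10 + 14×6 = 436.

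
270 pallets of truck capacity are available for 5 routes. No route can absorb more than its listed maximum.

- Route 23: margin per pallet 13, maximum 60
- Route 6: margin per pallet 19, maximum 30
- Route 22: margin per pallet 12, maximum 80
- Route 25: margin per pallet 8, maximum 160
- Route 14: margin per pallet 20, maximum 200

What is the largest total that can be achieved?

5090

Rank by margin per pallet: Route 14 20 > Route 6 19 > Route 23 13 > Route 22 12 > Route 25 8.
Give Route 14 200 to hit its cap of 200 → 70 left.
Give Route 6 30 to hit its cap of 30 → 40 left.
Only 40 left; Route 23 takes them to reach 40.
Total = 13×40 + 19×30 + 20×200 = 5090.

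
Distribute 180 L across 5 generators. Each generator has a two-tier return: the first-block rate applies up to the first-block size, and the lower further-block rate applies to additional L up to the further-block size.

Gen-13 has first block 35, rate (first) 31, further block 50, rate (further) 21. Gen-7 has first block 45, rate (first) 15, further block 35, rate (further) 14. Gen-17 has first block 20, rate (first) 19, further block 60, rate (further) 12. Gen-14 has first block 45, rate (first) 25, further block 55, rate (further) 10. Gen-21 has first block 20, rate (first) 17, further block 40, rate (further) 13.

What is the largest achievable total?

4130

Treat each block as its own option and order by rate: Gen-13/first 31 > Gen-14/first 25 > Gen-13/second 21 > Gen-17/first 19 > Gen-21/first 17 > Gen-7/first 15 > Gen-7/second 14 > Gen-21/second 13 > Gen-17/second 12 > Gen-14/second 10.
Gen-13/first (31): +35 — 145 left.
Gen-14/first (25): +45 — 100 left.
Gen-13 second at 21: fill all 50 — 50 left.
Gen-17/first (19): +20 — 30 left.
Gen-21/first (17): +20 — 10 left.
Gen-7/first: +10 of 45 at 15; pool empty.
Total = 31×35 + 25×45 + 21×50 + 19×20 + 17×20 + 15×10 = 4130.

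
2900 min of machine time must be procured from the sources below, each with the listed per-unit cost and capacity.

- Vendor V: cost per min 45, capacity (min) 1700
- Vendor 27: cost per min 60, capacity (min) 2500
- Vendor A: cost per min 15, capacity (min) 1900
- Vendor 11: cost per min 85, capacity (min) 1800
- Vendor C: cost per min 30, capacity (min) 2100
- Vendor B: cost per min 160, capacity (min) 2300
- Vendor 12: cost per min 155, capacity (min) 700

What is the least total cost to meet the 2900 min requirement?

58500

Use sources in increasing cost order.
Take 1900 from Vendor A at 15 — need 1000 more.
Take 1000 from Vendor C at 30 to finish.
Vendor V, Vendor 27, Vendor 11, Vendor 12, Vendor B: unused.
Cost = 1900×15 + 1000×30 = 58500.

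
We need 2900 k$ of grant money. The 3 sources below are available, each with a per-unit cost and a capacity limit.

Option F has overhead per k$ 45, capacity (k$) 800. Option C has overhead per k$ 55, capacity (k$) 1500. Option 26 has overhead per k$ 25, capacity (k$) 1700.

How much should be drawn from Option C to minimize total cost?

Fill from the cheapest source first.
Option 26 at 25: take all 1700 k$ ; 1200 still needed.
Option F at 45: take all 800 k$ ; 400 still needed.
Take 400 from Option C at 55 to finish.

400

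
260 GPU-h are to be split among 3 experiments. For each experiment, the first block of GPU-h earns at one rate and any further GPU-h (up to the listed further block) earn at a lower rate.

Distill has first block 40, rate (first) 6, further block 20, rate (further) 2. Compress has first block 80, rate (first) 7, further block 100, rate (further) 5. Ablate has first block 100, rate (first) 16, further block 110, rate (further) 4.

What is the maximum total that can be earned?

Order all 6 blocks by rate: Ablate/first 16 > Compress/first 7 > Distill/first 6 > Compress/second 5 > Ablate/second 4 > Distill/second 2.
Ablate first at 16: fill all 100 → 160 left.
Compress first at 7: fill all 80 → 80 left.
Fill Distill first block (40 at 6) → 40 left.
Compress second at 5: only 40 left, fill 40.
Total = 16×100 + 7×80 + 6×40 + 5×40 = 2600.

2600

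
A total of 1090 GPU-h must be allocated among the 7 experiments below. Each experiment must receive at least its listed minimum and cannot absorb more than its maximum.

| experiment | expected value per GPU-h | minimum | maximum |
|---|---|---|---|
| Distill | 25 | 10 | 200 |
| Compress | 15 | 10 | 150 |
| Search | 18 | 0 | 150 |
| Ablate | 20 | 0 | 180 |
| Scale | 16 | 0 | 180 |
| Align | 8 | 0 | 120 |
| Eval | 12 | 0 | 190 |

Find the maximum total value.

19030

Meeting every minimum uses 10+10+0+0+0+0+0 = 20 GPU-h, leaving 1070.
Order the experiments by expected value per GPU-h: Distill 25 > Ablate 20 > Search 18 > Scale 16 > Compress 15 > Eval 12 > Align 8.
Distill takes 190 more to reach its cap of 200 — 880 left.
Ablate: +180 to 180 (cap) — 700 left.
Give Search 150 more to hit its cap of 150 — 550 left.
Give Scale 180 more to hit its cap of 180 — 370 left.
Compress: +140 to 150 (cap) — 230 left.
Give Eval 190 more to hit its cap of 190 — 40 left.
Align: +40 (room for 120) → 40. Pool exhausted.
Total = 25×200 + 15×150 + 18×150 + 20×180 + 16×180 + 8×40 + 12×190 = 19030.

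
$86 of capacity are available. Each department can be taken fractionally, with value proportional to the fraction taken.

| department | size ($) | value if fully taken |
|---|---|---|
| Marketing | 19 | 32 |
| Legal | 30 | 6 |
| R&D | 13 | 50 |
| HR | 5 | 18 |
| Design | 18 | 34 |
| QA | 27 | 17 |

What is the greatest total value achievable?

Best value per unit of size first: R&D 50/13≈3.85, HR 18/5≈3.6, Design 34/18≈1.89, Marketing 32/19≈1.68, QA 17/27≈0.63, Legal 6/30≈0.2.
All 13 $ of R&D fit (value 50) ; 73 remain.
Take all of HR (5 $, value 18) ; 68 $ left.
Design: take in full, 18 $ for value 34 ; 50 left.
Take all of Marketing (19 $, value 32) ; 31 $ left.
All 27 $ of QA fit (value 17) ; 4 remain.
Only 4 $ remain; take 4/30 of Legal for value 6×4/30 = 0.8.
Total value = 151.8.

151.8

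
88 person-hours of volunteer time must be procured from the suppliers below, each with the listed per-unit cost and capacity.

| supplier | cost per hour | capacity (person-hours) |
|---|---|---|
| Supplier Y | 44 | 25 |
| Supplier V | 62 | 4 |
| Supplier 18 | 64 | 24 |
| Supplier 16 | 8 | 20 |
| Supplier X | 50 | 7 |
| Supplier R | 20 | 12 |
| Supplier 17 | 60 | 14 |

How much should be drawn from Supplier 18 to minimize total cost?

Fill from the cheapest supplier first.
Supplier 16 at 8: take all 20 person-hours → 68 still needed.
Take 12 from Supplier R at 20 → need 56 more.
Supplier Y at 44: take all 25 person-hours → 31 still needed.
Supplier X (50): use full 7 → 24 person-hours to go.
Take 14 from Supplier 17 at 60 → need 10 more.
Supplier V at 62: take all 4 person-hours → 6 still needed.
Take 6 from Supplier 18 at 64 to finish.

6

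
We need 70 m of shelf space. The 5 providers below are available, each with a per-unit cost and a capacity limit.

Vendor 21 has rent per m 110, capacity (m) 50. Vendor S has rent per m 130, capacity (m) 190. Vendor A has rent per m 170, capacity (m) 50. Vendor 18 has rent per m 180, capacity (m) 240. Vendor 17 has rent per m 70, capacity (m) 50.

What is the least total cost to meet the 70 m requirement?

Cheapest first:
Vendor 17 (70): use full 50 ; 20 m to go.
Vendor 21 (110): take the remaining 20 ; done.
Vendor S, Vendor A, Vendor 18: unused.
Cost = 50×70 + 20×110 = 5700.

5700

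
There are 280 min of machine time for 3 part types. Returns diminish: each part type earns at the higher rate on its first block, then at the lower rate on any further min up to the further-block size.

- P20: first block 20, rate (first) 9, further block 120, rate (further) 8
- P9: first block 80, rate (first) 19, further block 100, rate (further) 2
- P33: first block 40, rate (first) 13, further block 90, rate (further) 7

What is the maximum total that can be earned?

Rank every tier by rate: P9/tier1 19 > P33/tier1 13 > P20/tier1 9 > P20/tier2 8 > P33/tier2 7 > P9/tier2 2.
P9/tier1 (19): +80 → 200 left.
Fill P33 tier1 block (40 at 13) → 160 left.
P20 tier1 at 9: fill all 20 → 140 left.
Fill P20 tier2 block (120 at 8) → 20 left.
P33 tier2 at 7: only 20 left, fill 20.
Total = 19×80 + 13×40 + 9×20 + 8×120 + 7×20 = 3320.

3320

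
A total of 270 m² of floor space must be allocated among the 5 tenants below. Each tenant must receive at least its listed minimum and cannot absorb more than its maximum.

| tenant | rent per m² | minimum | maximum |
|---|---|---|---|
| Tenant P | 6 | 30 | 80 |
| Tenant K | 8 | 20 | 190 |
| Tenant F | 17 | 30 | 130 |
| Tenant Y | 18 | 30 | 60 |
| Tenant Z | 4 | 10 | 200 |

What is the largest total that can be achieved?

3830

Meeting every minimum uses 30+20+30+30+10 = 120 m², leaving 150.
Order the tenants by rent per m²: Tenant Y 18 > Tenant F 17 > Tenant K 8 > Tenant P 6 > Tenant Z 4.
Tenant Y takes 30 more to reach its cap of 60 — 120 left.
Tenant F: +100 to 130 (cap) — 20 left.
Tenant K has room for 170 more but only 20 remain, so it gets 40.
Total = 6×30 + 8×40 + 17×130 + 18×60 + 4×10 = 3830.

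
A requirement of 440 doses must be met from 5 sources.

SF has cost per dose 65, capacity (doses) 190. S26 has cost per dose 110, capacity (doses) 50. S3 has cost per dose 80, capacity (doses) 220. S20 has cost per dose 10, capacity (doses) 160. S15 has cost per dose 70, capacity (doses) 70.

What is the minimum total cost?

20450

Fill from the cheapest source first.
S20 (10): use full 160 — 280 doses to go.
Take 190 from SF at 65 — need 90 more.
S15 at 70: take all 70 doses — 20 still needed.
S3 at 80: take 20 of its 220 — requirement met.
S26: unused.
Cost = 160×10 + 190×65 + 70×70 + 20×80 = 20450.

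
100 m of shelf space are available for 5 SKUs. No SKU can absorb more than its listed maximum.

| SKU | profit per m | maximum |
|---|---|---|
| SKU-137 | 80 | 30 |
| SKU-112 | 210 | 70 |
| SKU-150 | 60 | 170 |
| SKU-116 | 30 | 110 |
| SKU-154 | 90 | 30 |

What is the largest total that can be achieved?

Highest profit per m first: SKU-112 210 > SKU-154 90 > SKU-137 80 > SKU-150 60 > SKU-116 30.
SKU-112: +70 to 70 (cap) ; 30 left.
SKU-154 takes 30 to reach its cap of 30 ; 0 left.
Total = 210×70 + 90×30 = 17400.

17400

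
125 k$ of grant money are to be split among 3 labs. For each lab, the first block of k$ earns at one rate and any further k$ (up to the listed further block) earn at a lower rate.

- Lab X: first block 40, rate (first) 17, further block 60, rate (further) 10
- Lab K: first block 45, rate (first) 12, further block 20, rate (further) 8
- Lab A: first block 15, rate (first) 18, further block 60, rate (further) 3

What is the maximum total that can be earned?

Order all 6 blocks by rate: Lab A/first 18 > Lab X/first 17 > Lab K/first 12 > Lab X/second 10 > Lab K/second 8 > Lab A/second 3.
Lab A/first (18): +15 — 110 left.
Fill Lab X first block (40 at 17) — 70 left.
Lab K/first (12): +45 — 25 left.
Lab X/second: +25 of 60 at 10; pool empty.
Total = 18×15 + 17×40 + 12×45 + 10×25 = 1740.

1740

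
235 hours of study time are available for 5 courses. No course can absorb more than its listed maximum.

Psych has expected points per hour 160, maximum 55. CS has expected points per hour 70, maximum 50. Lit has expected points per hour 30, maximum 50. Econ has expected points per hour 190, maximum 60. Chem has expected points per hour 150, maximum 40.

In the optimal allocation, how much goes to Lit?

30

Order the courses by expected points per hour: Econ 190 > Psych 160 > Chem 150 > CS 70 > Lit 30.
Econ takes 60 to reach its cap of 60 ; 175 left.
Psych: +55 to 55 (cap) ; 120 left.
Chem takes 40 to reach its cap of 40 ; 80 left.
CS takes 50 to reach its cap of 50 ; 30 left.
Lit has room for 50 but only 30 remain, so it gets 30.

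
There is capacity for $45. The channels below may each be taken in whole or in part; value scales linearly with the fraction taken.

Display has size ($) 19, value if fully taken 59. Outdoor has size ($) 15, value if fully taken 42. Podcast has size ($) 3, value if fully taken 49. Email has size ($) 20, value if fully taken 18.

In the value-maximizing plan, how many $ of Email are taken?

Rank by value-to-size ratio: Podcast 49/3≈16.3, Display 59/19≈3.11, Outdoor 42/15≈2.8, Email 18/20≈0.9.
All 3 $ of Podcast fit (value 49) — 42 remain.
Display: take in full, 19 $ for value 59 — 23 left.
Outdoor: take in full, 15 $ for value 42 — 8 left.
8 $ left: a 8/20 share of Email gives 18×8/20 = 7.2.

8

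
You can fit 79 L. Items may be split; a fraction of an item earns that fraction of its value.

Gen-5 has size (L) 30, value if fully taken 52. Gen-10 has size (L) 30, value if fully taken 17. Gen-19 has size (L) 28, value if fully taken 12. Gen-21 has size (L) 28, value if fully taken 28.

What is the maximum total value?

Sort by value density: Gen-5 52/30≈1.73, Gen-21 28/28≈1, Gen-10 17/30≈0.567, Gen-19 12/28≈0.429.
Take all of Gen-5 (30 L, value 52) — 49 L left.
Gen-21: take in full, 28 L for value 28 — 21 left.
Only 21 L remain; take 21/30 of Gen-10 for value 17×21/30 = 11.9.
Total value = 91.9.

91.9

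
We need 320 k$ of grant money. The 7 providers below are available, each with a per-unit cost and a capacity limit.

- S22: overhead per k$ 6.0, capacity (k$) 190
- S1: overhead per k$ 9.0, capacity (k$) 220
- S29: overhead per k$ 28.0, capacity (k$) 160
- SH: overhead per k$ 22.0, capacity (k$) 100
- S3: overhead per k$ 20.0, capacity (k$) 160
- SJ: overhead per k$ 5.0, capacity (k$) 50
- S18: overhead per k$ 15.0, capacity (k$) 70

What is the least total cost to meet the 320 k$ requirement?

Use providers in increasing cost order.
Take 50 from SJ at 5.0 ; need 270 more.
Take 190 from S22 at 6.0 ; need 80 more.
S1 at 9.0: take 80 of its 220 ; requirement met.
S18, S3, SH, S29: unused.
Cost = 50×5.0 + 190×6.0 + 80×9.0 = 2110.

2110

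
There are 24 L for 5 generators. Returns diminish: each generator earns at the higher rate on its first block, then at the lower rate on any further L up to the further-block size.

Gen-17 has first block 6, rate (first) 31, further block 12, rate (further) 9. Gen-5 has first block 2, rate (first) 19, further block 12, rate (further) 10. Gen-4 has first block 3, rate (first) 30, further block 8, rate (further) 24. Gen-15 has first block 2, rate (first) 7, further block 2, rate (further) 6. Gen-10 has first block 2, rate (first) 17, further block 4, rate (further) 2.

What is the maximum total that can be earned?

Rank every tier by rate: Gen-17/first 31 > Gen-4/first 30 > Gen-4/second 24 > Gen-5/first 19 > Gen-10/first 17 > Gen-5/second 10 > Gen-17/second 9 > Gen-15/first 7 > Gen-15/second 6 > Gen-10/second 2.
Gen-17 first at 31: fill all 6 — 18 left.
Fill Gen-4 first block (3 at 30) — 15 left.
Gen-4 second at 24: fill all 8 — 7 left.
Gen-5/first (19): +2 — 5 left.
Fill Gen-10 first block (2 at 17) — 3 left.
Gen-5/second: +3 of 12 at 10; pool empty.
Total = 31×6 + 30×3 + 24×8 + 19×2 + 17×2 + 10×3 = 570.

570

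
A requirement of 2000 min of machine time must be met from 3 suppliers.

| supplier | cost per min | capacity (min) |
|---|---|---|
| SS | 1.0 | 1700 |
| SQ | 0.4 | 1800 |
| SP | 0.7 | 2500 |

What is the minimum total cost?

Fill from the cheapest supplier first.
Take 1800 from SQ at 0.4 ; need 200 more.
SP at 0.7: take 200 of its 2500 ; requirement met.
SS: unused.
Cost = 1800×0.4 + 200×0.7 = 860.

860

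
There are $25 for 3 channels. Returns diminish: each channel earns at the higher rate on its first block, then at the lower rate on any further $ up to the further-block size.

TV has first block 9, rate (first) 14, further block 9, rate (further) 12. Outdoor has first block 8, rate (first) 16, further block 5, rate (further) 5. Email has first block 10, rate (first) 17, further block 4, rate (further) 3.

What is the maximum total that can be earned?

396

Order all 6 blocks by rate: Email/tier1 17 > Outdoor/tier1 16 > TV/tier1 14 > TV/tier2 12 > Outdoor/tier2 5 > Email/tier2 3.
Fill Email tier1 block (10 at 17) → 15 left.
Fill Outdoor tier1 block (8 at 16) → 7 left.
7 remain; put them into TV tier1 at 14.
Total = 17×10 + 16×8 + 14×7 = 396.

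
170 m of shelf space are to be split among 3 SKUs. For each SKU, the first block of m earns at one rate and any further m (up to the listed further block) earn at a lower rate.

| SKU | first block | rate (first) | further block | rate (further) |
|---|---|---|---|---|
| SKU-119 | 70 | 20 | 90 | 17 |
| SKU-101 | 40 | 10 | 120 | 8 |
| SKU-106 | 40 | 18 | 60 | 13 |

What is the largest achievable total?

Rank every tier by rate: SKU-119/first 20 > SKU-106/first 18 > SKU-119/second 17 > SKU-106/second 13 > SKU-101/first 10 > SKU-101/second 8.
SKU-119 first at 20: fill all 70 ; 100 left.
SKU-106 first at 18: fill all 40 ; 60 left.
SKU-119 second at 17: only 60 left, fill 60.
Total = 20×70 + 18×40 + 17×60 = 3140.

3140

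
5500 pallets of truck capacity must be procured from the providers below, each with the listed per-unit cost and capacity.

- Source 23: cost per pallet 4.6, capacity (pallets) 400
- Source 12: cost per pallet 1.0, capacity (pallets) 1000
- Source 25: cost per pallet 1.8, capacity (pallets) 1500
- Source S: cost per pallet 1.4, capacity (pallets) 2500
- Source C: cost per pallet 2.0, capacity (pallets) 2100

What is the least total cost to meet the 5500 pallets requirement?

Use providers in increasing cost order.
Take 1000 from Source 12 at 1.0 — need 4500 more.
Source S (1.4): use full 2500 — 2000 pallets to go.
Take 1500 from Source 25 at 1.8 — need 500 more.
Source C at 2.0: take 500 of its 2100 — requirement met.
Source 23: unused.
Cost = 1000×1.0 + 2500×1.4 + 1500×1.8 + 500×2.0 = 8200.

8200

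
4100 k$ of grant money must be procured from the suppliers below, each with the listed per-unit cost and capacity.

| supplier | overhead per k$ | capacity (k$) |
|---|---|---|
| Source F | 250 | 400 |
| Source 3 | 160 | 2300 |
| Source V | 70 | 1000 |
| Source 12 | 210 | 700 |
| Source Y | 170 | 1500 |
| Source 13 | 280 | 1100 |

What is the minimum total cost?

Fill from the cheapest supplier first.
Take 1000 from Source V at 70 — need 3100 more.
Source 3 (160): use full 2300 — 800 k$ to go.
Take 800 from Source Y at 170 to finish.
Source 12, Source F, Source 13: unused.
Cost = 1000×70 + 2300×160 + 800×170 = 574000.

574000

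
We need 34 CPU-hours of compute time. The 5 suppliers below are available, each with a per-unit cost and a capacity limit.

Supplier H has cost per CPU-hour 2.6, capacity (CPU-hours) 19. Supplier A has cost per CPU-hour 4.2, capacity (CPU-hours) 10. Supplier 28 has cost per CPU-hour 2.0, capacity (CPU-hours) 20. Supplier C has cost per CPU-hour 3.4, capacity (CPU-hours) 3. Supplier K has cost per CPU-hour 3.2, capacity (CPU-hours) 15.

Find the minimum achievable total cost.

76.4

Cheapest first:
Supplier 28 (2.0): use full 20 ; 14 CPU-hours to go.
Supplier H (2.6): take the remaining 14 ; done.
Supplier K, Supplier C, Supplier A: unused.
Cost = 20×2.0 + 14×2.6 = 76.4.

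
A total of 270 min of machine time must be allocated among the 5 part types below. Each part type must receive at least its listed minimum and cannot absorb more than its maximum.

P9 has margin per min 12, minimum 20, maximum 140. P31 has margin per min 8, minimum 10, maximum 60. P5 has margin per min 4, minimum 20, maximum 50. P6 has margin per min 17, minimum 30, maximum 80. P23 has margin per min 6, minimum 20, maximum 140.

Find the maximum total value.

Meeting every minimum uses 20+10+20+30+20 = 100 min, leaving 170.
Highest margin per min first: P6 17 > P9 12 > P31 8 > P23 6 > P5 4.
Give P6 50 more to hit its cap of 80 → 120 left.
Give P9 120 more to hit its cap of 140 → 0 left.
Total = 12×140 + 8×10 + 4×20 + 17×80 + 6×20 = 3320.

3320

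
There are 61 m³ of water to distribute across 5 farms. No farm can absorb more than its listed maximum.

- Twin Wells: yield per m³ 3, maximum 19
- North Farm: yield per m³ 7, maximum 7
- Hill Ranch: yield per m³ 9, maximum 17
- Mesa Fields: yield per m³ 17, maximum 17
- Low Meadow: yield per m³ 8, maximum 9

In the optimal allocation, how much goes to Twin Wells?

Rank by yield per m³: Mesa Fields 17 > Hill Ranch 9 > Low Meadow 8 > North Farm 7 > Twin Wells 3.
Mesa Fields: +17 to 17 (cap) ; 44 left.
Give Hill Ranch 17 to hit its cap of 17 ; 27 left.
Give Low Meadow 9 to hit its cap of 9 ; 18 left.
North Farm: +7 to 7 (cap) ; 11 left.
Twin Wells has room for 19 but only 11 remain, so it gets 11.

11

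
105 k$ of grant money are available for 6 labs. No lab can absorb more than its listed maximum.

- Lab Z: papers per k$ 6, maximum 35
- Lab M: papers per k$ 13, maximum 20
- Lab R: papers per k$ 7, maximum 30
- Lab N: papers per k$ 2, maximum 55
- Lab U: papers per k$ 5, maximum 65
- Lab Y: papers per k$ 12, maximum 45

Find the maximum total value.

1070

Order the labs by papers per k$: Lab M 13 > Lab Y 12 > Lab R 7 > Lab Z 6 > Lab U 5 > Lab N 2.
Lab M takes 20 to reach its cap of 20 — 85 left.
Give Lab Y 45 to hit its cap of 45 — 40 left.
Lab R: +30 to 30 (cap) — 10 left.
Lab Z: +10 (room for 35) → 10. Pool exhausted.
Total = 6×10 + 13×20 + 7×30 + 12×45 = 1070.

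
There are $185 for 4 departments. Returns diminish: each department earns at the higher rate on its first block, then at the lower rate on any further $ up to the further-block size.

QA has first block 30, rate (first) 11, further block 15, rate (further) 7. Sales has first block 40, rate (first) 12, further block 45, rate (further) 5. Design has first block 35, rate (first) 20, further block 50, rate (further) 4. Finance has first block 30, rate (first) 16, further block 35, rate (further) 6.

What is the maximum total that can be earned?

Order all 8 blocks by rate: Design/tier1 20 > Finance/tier1 16 > Sales/tier1 12 > QA/tier1 11 > QA/tier2 7 > Finance/tier2 6 > Sales/tier2 5 > Design/tier2 4.
Fill Design tier1 block (35 at 20) ; 150 left.
Finance/tier1 (16): +30 ; 120 left.
Sales/tier1 (12): +40 ; 80 left.
QA/tier1 (11): +30 ; 50 left.
QA tier2 at 7: fill all 15 ; 35 left.
Finance tier2 at 6: fill all 35 ; 0 left.
Total = 20×35 + 16×30 + 12×40 + 11×30 + 7×15 + 6×35 = 2305.

2305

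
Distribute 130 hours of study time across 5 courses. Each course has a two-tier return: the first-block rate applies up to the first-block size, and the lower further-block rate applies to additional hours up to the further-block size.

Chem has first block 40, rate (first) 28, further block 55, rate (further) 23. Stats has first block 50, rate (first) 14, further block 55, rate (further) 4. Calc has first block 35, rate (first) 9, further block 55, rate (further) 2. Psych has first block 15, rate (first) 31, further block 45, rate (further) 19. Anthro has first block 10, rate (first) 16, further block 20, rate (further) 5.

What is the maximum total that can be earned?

3230

Rank every tier by rate: Psych/T1 31 > Chem/T1 28 > Chem/T2 23 > Psych/T2 19 > Anthro/T1 16 > Stats/T1 14 > Calc/T1 9 > Anthro/T2 5 > Stats/T2 4 > Calc/T2 2.
Psych T1 at 31: fill all 15 — 115 left.
Chem T1 at 28: fill all 40 — 75 left.
Chem/T2 (23): +55 — 20 left.
Psych T2 at 19: only 20 left, fill 20.
Total = 31×15 + 28×40 + 23×55 + 19×20 = 3230.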